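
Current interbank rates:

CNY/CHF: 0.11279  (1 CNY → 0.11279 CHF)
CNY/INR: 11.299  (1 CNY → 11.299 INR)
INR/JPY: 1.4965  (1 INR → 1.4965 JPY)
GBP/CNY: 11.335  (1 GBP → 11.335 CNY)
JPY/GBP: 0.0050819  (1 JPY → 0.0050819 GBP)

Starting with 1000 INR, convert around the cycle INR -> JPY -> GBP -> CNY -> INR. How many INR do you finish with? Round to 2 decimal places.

1000 INR × 1.4965 = 1496.5 JPY
1496.5 JPY × 0.0050819 = 7.60506335 GBP
7.60506335 GBP × 11.335 = 86.20339307225 CNY
86.20339307225 CNY × 11.299 = 974.01213832335275 INR

974.01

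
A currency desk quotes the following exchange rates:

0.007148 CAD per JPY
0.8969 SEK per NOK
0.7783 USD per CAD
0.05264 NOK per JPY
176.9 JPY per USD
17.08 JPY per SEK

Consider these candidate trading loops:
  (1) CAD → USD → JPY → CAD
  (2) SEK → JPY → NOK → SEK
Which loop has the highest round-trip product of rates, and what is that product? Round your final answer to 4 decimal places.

(1) 0.7783 × 176.9 × 0.007148 = 0.98415
(2) 17.08 × 0.05264 × 0.8969 = 0.80639
Highest is cycle (1) at 0.9841 (≤1, no arbitrage).

0.9841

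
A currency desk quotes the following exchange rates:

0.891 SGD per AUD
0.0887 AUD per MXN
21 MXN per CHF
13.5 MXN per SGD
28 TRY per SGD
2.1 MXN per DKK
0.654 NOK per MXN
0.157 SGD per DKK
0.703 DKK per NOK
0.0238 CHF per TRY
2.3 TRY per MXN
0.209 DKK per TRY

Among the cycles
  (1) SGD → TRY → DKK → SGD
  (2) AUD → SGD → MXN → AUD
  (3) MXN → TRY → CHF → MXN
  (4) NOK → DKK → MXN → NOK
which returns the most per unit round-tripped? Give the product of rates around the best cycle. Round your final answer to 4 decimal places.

(1) 28 × 0.209 × 0.157 = 0.91876
(2) 0.891 × 13.5 × 0.0887 = 1.06693
(3) 2.3 × 0.0238 × 21 = 1.14954
(4) 0.703 × 2.1 × 0.654 = 0.96550
Highest is cycle (3) at 1.1495 (>1, arbitrage).

1.1495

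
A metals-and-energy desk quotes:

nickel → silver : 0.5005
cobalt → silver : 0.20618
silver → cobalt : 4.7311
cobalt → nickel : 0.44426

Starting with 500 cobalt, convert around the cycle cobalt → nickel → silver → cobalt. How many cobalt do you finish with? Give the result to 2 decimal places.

500 cobalt × 0.44426 = 222.13 nickel
222.13 nickel × 0.5005 = 111.176065 silver
111.176065 silver × 4.7311 = 525.9850811215 cobalt

525.99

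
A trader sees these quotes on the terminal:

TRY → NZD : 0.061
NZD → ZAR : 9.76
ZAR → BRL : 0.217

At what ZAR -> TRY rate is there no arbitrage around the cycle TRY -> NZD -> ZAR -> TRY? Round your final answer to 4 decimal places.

Known legs of the cycle: 0.061 × 9.76 = 0.59536
For no arbitrage the full-cycle product must be 1, so the missing rate is 1 / 0.59536 ≈ 1.679656.

1.6797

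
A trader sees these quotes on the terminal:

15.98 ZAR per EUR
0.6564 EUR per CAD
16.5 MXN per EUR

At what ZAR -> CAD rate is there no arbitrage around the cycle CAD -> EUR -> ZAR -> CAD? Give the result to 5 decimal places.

Known legs of the cycle: 0.6564 × 15.98 = 10.489272
For no arbitrage the full-cycle product must be 1, so the missing rate is 1 / 10.489272 ≈ 0.0953355.

0.09534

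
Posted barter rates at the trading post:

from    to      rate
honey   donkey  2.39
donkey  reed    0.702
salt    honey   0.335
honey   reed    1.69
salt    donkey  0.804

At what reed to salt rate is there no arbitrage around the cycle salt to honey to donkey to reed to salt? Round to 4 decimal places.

1.7792

Known legs of the cycle: 0.335 × 2.39 × 0.702 = 0.5620563
For no arbitrage the full-cycle product must be 1, so the missing rate is 1 / 0.5620563 ≈ 1.779181.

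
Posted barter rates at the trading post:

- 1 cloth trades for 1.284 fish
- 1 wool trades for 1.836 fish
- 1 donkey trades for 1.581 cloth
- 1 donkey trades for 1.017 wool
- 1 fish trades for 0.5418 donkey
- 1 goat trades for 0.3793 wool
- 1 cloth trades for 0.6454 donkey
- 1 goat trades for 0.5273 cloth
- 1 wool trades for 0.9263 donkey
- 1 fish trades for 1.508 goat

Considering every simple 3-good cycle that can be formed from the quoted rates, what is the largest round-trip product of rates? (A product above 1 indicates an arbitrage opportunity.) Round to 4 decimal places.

donkey→cloth→fish→donkey: 1.581 × 1.284 × 0.5418 = 1.09986
wool→fish→goat→wool: 1.836 × 1.508 × 0.3793 = 1.05016
cloth→fish→goat→cloth: 1.284 × 1.508 × 0.5273 = 1.02100
wool→fish→donkey→wool: 1.836 × 0.5418 × 1.017 = 1.01166
Maximum is donkey→cloth→fish→donkey at 1.0999; arbitrage exists.

1.0999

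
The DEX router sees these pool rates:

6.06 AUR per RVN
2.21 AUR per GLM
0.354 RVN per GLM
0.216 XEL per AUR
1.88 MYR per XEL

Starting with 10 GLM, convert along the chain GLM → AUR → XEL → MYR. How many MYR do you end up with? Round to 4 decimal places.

10 GLM × 2.21 = 22.1 AUR
22.1 AUR × 0.216 = 4.7736 XEL
4.7736 XEL × 1.88 = 8.974368 MYR

8.9744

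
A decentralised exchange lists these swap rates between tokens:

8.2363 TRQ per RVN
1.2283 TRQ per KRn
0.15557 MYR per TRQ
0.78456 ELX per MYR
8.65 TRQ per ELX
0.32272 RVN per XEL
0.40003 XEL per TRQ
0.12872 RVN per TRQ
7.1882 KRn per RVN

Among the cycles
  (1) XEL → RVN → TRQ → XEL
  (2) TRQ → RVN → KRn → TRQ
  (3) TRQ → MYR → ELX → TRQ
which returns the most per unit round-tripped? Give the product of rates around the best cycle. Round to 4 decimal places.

(1) 0.32272 × 8.2363 × 0.40003 = 1.06329
(2) 0.12872 × 7.1882 × 1.2283 = 1.13650
(3) 0.15557 × 0.78456 × 8.65 = 1.05577
Highest is cycle (2) at 1.1365 (>1, arbitrage).

1.1365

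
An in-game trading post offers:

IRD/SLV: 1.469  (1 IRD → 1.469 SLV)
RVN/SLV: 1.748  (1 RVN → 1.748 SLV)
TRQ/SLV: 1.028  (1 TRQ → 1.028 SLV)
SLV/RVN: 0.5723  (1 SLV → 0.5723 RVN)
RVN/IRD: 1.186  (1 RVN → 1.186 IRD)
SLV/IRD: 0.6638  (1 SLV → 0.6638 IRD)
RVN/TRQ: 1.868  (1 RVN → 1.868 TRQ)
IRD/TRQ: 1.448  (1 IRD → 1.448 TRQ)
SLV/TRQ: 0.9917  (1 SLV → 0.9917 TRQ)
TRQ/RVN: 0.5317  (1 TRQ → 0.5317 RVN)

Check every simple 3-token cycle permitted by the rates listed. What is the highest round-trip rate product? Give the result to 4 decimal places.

SLV→RVN→TRQ→SLV: 0.5723 × 1.868 × 1.028 = 1.09899
SLV→RVN→IRD→SLV: 0.5723 × 1.186 × 1.469 = 0.99708
SLV→IRD→TRQ→SLV: 0.6638 × 1.448 × 1.028 = 0.98810
SLV→TRQ→RVN→SLV: 0.9917 × 0.5317 × 1.748 = 0.92170
IRD→TRQ→RVN→IRD: 1.448 × 0.5317 × 1.186 = 0.91310
Maximum is SLV→RVN→TRQ→SLV at 1.0990; arbitrage exists.

1.0990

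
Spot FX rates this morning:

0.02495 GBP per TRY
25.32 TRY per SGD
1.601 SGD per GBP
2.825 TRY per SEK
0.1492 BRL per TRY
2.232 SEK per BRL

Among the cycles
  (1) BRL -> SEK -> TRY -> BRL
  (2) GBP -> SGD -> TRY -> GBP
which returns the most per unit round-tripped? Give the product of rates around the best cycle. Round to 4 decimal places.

1.0114

(1) 2.232 × 2.825 × 0.1492 = 0.94077
(2) 1.601 × 25.32 × 0.02495 = 1.01141
Highest is cycle (2) at 1.0114 (>1, arbitrage).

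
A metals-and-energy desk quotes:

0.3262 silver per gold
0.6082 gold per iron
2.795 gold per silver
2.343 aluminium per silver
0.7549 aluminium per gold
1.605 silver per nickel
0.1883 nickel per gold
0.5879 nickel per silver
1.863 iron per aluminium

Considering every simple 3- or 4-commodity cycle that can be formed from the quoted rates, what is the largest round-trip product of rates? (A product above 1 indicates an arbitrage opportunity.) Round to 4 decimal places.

silver→aluminium→iron→gold→silver: 2.343 × 1.863 × 0.6082 × 0.3262 = 0.86600
gold→aluminium→iron→gold: 0.7549 × 1.863 × 0.6082 = 0.85536
silver→gold→nickel→silver: 2.795 × 0.1883 × 1.605 = 0.84471
Maximum is silver→aluminium→iron→gold→silver at 0.8660; no arbitrage — every cycle loses value.

0.8660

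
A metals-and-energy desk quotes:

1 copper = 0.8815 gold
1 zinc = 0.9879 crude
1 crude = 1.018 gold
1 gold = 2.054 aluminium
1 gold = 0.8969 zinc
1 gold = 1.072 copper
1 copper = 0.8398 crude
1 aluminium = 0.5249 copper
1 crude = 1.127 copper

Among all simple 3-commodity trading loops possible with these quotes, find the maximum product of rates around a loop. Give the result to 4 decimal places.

copper→gold→aluminium→copper: 0.8815 × 2.054 × 0.5249 = 0.95038
copper→crude→gold→copper: 0.8398 × 1.018 × 1.072 = 0.91647
crude→gold→zinc→crude: 1.018 × 0.8969 × 0.9879 = 0.90200
Maximum is copper→gold→aluminium→copper at 0.9504; no arbitrage — every cycle loses value.

0.9504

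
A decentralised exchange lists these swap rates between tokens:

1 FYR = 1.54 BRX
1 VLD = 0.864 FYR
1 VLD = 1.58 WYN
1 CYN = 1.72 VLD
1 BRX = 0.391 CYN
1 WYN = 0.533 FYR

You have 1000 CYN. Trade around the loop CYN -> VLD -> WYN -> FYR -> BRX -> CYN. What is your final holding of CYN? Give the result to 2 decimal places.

1000 CYN × 1.72 = 1720 VLD
1720 VLD × 1.58 = 2717.6 WYN
2717.6 WYN × 0.533 = 1448.4808 FYR
1448.4808 FYR × 1.54 = 2230.660432 BRX
2230.660432 BRX × 0.391 = 872.188228912 CYN

872.19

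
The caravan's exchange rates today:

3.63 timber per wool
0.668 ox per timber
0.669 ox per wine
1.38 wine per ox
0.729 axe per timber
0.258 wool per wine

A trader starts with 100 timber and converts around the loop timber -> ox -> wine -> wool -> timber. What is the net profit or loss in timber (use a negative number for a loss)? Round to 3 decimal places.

-13.666

100 timber × 0.668 = 66.8 ox
66.8 ox × 1.38 = 92.184 wine
92.184 wine × 0.258 = 23.783472 wool
23.783472 wool × 3.63 = 86.33400336 timber
Net change: 86.33400336 − 100 = -13.66599664 timber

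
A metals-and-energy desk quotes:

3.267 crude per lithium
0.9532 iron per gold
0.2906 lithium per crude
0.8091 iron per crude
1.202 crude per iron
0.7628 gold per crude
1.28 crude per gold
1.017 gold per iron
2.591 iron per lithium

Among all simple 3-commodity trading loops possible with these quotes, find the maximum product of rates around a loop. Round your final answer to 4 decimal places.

1.0533

gold→crude→iron→gold: 1.28 × 0.8091 × 1.017 = 1.05325
lithium→iron→crude→lithium: 2.591 × 1.202 × 0.2906 = 0.90504
gold→iron→crude→gold: 0.9532 × 1.202 × 0.7628 = 0.87398
Maximum is gold→crude→iron→gold at 1.0533; arbitrage exists.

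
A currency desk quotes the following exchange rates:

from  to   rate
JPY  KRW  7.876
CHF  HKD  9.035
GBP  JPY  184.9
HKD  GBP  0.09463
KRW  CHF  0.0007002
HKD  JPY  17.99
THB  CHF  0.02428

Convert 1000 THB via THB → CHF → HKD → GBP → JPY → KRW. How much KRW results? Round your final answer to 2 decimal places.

1000 THB × 0.02428 = 24.28 CHF
24.28 CHF × 9.035 = 219.3698 HKD
219.3698 HKD × 0.09463 = 20.758964174 GBP
20.758964174 GBP × 184.9 = 3838.3324757726 JPY
3838.3324757726 JPY × 7.876 = 30230.7065791849976 KRW

30230.71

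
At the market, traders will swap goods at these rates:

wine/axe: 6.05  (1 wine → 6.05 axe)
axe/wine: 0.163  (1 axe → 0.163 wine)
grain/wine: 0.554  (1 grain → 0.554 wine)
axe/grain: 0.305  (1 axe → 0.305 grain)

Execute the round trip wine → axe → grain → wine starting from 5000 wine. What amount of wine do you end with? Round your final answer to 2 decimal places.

5111.34

5000 wine × 6.05 = 30250 axe
30250 axe × 0.305 = 9226.25 grain
9226.25 grain × 0.554 = 5111.3425 wine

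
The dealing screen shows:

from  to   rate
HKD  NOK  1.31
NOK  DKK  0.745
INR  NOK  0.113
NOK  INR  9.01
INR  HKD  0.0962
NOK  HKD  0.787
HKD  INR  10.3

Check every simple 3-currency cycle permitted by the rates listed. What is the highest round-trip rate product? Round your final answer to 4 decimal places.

HKD→NOK→INR→HKD: 1.31 × 9.01 × 0.0962 = 1.13546
HKD→INR→NOK→HKD: 10.3 × 0.113 × 0.787 = 0.91599
Maximum is HKD→NOK→INR→HKD at 1.1355; arbitrage exists.

1.1355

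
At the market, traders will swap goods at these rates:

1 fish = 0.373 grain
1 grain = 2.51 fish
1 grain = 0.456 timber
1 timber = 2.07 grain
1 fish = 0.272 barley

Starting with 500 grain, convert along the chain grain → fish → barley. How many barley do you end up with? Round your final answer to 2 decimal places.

341.36

500 grain × 2.51 = 1255 fish
1255 fish × 0.272 = 341.36 barley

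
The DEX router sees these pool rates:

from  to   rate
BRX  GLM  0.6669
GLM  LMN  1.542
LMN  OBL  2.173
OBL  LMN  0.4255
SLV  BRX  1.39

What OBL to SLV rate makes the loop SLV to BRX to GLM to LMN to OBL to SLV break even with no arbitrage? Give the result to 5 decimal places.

0.32194

Known legs of the cycle: 1.39 × 0.6669 × 1.542 × 2.173 = 3.106129925106
For no arbitrage the full-cycle product must be 1, so the missing rate is 1 / 3.106129925106 ≈ 0.3219440.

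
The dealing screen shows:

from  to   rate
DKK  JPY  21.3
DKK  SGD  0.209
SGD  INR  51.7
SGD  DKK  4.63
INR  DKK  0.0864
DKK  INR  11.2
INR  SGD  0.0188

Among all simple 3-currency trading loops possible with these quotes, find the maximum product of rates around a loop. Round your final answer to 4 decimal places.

SGD→DKK→INR→SGD: 4.63 × 11.2 × 0.0188 = 0.97489
SGD→INR→DKK→SGD: 51.7 × 0.0864 × 0.209 = 0.93358
Maximum is SGD→DKK→INR→SGD at 0.9749; no arbitrage — every cycle loses value.

0.9749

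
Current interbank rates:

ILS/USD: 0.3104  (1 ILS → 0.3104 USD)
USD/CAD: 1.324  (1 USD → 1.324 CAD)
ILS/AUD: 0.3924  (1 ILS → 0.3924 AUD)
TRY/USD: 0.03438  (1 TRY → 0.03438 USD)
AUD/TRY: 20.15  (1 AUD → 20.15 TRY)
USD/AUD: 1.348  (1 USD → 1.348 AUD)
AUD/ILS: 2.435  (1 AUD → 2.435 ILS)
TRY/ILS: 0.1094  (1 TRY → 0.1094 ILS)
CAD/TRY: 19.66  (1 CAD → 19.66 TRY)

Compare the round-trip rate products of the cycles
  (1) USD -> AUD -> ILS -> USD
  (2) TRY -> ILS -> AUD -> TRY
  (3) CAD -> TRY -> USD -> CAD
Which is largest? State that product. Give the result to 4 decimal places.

1.0189

(1) 1.348 × 2.435 × 0.3104 = 1.01885
(2) 0.1094 × 0.3924 × 20.15 = 0.86501
(3) 19.66 × 0.03438 × 1.324 = 0.89491
Highest is cycle (1) at 1.0189 (>1, arbitrage).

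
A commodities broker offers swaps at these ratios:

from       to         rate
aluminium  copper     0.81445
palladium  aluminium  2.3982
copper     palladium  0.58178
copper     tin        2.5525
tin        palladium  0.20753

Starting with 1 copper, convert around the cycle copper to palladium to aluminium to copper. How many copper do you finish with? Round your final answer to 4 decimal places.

1.1363

1 copper × 0.58178 = 0.58178 palladium
0.58178 palladium × 2.3982 = 1.395224796 aluminium
1.395224796 aluminium × 0.81445 = 1.1363408351022 copper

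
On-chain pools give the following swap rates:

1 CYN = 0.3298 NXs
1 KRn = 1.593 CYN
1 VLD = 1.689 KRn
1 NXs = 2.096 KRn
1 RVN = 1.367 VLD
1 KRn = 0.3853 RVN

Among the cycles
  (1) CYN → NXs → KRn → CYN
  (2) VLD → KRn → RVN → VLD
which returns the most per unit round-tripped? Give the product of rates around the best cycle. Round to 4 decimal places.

1.1012

(1) 0.3298 × 2.096 × 1.593 = 1.10118
(2) 1.689 × 0.3853 × 1.367 = 0.88960
Highest is cycle (1) at 1.1012 (>1, arbitrage).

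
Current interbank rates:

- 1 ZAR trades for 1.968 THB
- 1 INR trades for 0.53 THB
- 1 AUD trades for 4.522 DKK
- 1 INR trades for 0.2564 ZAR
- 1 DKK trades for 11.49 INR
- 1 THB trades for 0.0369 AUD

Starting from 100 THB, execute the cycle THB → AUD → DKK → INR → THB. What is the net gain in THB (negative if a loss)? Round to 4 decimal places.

1.6138

100 THB × 0.0369 = 3.69 AUD
3.69 AUD × 4.522 = 16.68618 DKK
16.68618 DKK × 11.49 = 191.7242082 INR
191.7242082 INR × 0.53 = 101.613830346 THB
Net change: 101.613830346 − 100 = 1.613830346 THB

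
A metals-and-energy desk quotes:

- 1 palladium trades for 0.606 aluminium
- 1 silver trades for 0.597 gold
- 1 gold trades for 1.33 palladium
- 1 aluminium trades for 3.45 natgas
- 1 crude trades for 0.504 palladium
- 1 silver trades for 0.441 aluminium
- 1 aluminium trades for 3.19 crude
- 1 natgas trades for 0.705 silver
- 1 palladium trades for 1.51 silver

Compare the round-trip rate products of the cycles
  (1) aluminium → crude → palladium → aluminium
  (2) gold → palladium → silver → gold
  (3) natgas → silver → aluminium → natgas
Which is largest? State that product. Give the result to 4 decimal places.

(1) 3.19 × 0.504 × 0.606 = 0.97430
(2) 1.33 × 1.51 × 0.597 = 1.19896
(3) 0.705 × 0.441 × 3.45 = 1.07262
Highest is cycle (2) at 1.1990 (>1, arbitrage).

1.1990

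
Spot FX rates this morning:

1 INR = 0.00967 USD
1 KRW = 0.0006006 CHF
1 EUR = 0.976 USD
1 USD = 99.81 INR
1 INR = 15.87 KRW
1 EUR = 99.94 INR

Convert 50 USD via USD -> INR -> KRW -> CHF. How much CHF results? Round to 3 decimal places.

50 USD × 99.81 = 4990.5 INR
4990.5 INR × 15.87 = 79199.235 KRW
79199.235 KRW × 0.0006006 = 47.567060541 CHF

47.567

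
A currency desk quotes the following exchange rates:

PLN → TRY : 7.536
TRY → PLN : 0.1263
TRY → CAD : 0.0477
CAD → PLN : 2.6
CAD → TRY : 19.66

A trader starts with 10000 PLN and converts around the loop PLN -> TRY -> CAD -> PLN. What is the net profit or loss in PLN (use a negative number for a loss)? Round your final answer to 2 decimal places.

10000 PLN × 7.536 = 75360 TRY
75360 TRY × 0.0477 = 3594.672 CAD
3594.672 CAD × 2.6 = 9346.1472 PLN
Net change: 9346.1472 − 10000 = -653.8528 PLN

-653.85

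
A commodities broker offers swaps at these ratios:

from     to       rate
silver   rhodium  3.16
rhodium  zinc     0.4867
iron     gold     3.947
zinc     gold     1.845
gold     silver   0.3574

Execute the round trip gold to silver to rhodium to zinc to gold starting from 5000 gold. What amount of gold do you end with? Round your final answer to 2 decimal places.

5070.72

5000 gold × 0.3574 = 1787 silver
1787 silver × 3.16 = 5646.92 rhodium
5646.92 rhodium × 0.4867 = 2748.355964 zinc
2748.355964 zinc × 1.845 = 5070.71675358 gold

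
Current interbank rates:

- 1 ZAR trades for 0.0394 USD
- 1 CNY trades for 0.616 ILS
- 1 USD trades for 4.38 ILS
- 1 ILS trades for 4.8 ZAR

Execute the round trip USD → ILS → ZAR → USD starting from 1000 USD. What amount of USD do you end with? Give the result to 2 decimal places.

1000 USD × 4.38 = 4380 ILS
4380 ILS × 4.8 = 21024 ZAR
21024 ZAR × 0.0394 = 828.3456 USD

828.35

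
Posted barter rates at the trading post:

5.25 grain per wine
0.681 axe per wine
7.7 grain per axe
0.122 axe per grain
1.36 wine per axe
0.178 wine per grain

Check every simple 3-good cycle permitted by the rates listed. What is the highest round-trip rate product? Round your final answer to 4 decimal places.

0.9334

grain→wine→axe→grain: 0.178 × 0.681 × 7.7 = 0.93338
grain→axe→wine→grain: 0.122 × 1.36 × 5.25 = 0.87108
Maximum is grain→wine→axe→grain at 0.9334; no arbitrage — every cycle loses value.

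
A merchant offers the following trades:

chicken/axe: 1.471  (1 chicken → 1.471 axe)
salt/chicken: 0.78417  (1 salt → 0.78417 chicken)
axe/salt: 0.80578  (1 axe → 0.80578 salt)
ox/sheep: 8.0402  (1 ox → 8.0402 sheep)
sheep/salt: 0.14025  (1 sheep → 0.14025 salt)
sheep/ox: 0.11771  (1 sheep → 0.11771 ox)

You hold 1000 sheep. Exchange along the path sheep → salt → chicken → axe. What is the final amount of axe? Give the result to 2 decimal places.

1000 sheep × 0.14025 = 140.25 salt
140.25 salt × 0.78417 = 109.9798425 chicken
109.9798425 chicken × 1.471 = 161.7803483175 axe

161.78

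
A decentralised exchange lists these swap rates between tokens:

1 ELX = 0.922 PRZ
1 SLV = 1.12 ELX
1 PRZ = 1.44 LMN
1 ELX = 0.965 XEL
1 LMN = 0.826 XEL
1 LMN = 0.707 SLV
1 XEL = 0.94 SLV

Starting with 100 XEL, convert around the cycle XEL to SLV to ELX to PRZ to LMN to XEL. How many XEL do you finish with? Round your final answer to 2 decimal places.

100 XEL × 0.94 = 94 SLV
94 SLV × 1.12 = 105.28 ELX
105.28 ELX × 0.922 = 97.06816 PRZ
97.06816 PRZ × 1.44 = 139.7781504 LMN
139.7781504 LMN × 0.826 = 115.4567522304 XEL

115.46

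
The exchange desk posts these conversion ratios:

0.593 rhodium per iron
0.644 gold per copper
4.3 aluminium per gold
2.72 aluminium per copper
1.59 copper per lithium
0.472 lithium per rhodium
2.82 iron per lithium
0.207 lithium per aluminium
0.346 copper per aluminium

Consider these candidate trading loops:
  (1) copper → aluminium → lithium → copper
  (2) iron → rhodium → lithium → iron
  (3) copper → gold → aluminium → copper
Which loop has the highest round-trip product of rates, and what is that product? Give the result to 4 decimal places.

(1) 2.72 × 0.207 × 1.59 = 0.89523
(2) 0.593 × 0.472 × 2.82 = 0.78931
(3) 0.644 × 4.3 × 0.346 = 0.95814
Highest is cycle (3) at 0.9581 (≤1, no arbitrage).

0.9581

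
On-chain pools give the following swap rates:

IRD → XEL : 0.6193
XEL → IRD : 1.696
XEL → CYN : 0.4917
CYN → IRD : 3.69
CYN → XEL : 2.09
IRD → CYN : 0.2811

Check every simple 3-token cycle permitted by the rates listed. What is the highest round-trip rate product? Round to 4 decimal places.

IRD→XEL→CYN→IRD: 0.6193 × 0.4917 × 3.69 = 1.12364
IRD→CYN→XEL→IRD: 0.2811 × 2.09 × 1.696 = 0.99640
Maximum is IRD→XEL→CYN→IRD at 1.1236; arbitrage exists.

1.1236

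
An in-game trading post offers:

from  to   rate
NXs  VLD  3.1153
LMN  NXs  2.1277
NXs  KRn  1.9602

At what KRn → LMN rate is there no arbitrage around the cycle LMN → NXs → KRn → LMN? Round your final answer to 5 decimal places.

Known legs of the cycle: 2.1277 × 1.9602 = 4.17071754
For no arbitrage the full-cycle product must be 1, so the missing rate is 1 / 4.17071754 ≈ 0.2397669.

0.23977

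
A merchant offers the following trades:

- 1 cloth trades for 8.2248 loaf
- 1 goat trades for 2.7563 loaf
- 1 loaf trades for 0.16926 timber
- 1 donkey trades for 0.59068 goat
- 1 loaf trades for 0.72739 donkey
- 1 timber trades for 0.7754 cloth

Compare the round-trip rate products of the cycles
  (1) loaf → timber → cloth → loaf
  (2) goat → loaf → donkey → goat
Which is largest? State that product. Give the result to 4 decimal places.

1.1843

(1) 0.16926 × 0.7754 × 8.2248 = 1.07946
(2) 2.7563 × 0.72739 × 0.59068 = 1.18426
Highest is cycle (2) at 1.1843 (>1, arbitrage).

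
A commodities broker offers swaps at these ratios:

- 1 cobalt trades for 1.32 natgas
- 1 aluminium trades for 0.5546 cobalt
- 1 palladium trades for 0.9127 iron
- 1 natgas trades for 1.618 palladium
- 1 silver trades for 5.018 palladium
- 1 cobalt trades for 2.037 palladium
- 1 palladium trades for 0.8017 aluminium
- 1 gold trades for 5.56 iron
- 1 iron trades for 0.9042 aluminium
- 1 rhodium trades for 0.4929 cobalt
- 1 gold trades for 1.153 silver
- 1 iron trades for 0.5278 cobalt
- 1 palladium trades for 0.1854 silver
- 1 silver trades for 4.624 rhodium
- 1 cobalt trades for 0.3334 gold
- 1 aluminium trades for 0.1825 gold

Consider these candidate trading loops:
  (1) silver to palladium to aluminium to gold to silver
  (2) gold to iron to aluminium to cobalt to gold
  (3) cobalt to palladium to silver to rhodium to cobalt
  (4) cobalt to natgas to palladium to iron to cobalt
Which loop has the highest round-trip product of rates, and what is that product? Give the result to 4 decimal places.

1.0288

(1) 5.018 × 0.8017 × 0.1825 × 1.153 = 0.84652
(2) 5.56 × 0.9042 × 0.5546 × 0.3334 = 0.92958
(3) 2.037 × 0.1854 × 4.624 × 0.4929 = 0.86075
(4) 1.32 × 1.618 × 0.9127 × 0.5278 = 1.02884
Highest is cycle (4) at 1.0288 (>1, arbitrage).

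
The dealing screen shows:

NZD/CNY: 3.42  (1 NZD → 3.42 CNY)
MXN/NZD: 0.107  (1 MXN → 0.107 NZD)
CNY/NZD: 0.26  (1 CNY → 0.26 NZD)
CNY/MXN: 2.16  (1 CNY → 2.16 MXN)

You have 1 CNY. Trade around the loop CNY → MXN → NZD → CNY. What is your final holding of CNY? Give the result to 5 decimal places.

1 CNY × 2.16 = 2.16 MXN
2.16 MXN × 0.107 = 0.23112 NZD
0.23112 NZD × 3.42 = 0.7904304 CNY

0.79043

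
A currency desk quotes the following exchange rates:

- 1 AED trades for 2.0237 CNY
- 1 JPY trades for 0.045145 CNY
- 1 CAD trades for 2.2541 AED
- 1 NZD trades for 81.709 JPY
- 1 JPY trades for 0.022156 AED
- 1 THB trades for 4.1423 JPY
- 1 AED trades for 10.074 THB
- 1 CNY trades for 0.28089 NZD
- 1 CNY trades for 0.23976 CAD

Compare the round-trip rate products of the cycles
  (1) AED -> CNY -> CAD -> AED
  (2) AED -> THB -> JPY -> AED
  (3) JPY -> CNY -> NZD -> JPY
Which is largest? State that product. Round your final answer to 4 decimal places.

(1) 2.0237 × 0.23976 × 2.2541 = 1.09369
(2) 10.074 × 4.1423 × 0.022156 = 0.92456
(3) 0.045145 × 0.28089 × 81.709 = 1.03613
Highest is cycle (1) at 1.0937 (>1, arbitrage).

1.0937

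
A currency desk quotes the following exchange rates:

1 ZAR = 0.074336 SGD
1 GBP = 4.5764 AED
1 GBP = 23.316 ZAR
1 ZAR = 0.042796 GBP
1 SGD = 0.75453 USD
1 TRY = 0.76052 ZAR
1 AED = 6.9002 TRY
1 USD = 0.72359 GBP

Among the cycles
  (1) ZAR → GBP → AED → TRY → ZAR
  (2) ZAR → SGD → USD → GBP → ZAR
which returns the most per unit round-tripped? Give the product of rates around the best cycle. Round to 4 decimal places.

(1) 0.042796 × 4.5764 × 6.9002 × 0.76052 = 1.02778
(2) 0.074336 × 0.75453 × 0.72359 × 23.316 = 0.94629
Highest is cycle (1) at 1.0278 (>1, arbitrage).

1.0278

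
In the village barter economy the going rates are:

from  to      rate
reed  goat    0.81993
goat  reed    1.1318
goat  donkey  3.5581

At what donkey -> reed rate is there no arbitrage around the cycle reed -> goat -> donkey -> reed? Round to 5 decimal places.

Known legs of the cycle: 0.81993 × 3.5581 = 2.917392933
For no arbitrage the full-cycle product must be 1, so the missing rate is 1 / 2.917392933 ≈ 0.3427718.

0.34277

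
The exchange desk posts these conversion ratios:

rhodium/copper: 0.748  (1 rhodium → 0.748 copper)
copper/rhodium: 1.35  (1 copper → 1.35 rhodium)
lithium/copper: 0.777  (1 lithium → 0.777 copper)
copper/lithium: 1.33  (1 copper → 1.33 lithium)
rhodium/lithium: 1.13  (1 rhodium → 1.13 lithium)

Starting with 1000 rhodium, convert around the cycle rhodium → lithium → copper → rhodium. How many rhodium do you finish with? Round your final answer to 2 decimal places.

1185.31

1000 rhodium × 1.13 = 1130 lithium
1130 lithium × 0.777 = 878.01 copper
878.01 copper × 1.35 = 1185.3135 rhodium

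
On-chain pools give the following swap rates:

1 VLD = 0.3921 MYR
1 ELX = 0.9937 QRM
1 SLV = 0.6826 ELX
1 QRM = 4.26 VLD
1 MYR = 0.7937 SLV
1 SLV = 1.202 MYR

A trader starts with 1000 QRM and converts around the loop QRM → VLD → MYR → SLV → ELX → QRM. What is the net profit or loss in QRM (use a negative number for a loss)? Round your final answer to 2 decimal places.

-100.74

1000 QRM × 4.26 = 4260 VLD
4260 VLD × 0.3921 = 1670.346 MYR
1670.346 MYR × 0.7937 = 1325.7536202 SLV
1325.7536202 SLV × 0.6826 = 904.95942114852 ELX
904.95942114852 ELX × 0.9937 = 899.258176795284324 QRM
Net change: 899.258176795284324 − 1000 = -100.741823204715676 QRM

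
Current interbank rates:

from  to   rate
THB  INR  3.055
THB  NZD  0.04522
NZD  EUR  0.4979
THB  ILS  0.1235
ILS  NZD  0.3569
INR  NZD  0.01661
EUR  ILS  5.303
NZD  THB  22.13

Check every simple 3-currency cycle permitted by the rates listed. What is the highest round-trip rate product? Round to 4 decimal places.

1.1230

NZD→THB→INR→NZD: 22.13 × 3.055 × 0.01661 = 1.12295
NZD→THB→ILS→NZD: 22.13 × 0.1235 × 0.3569 = 0.97543
NZD→EUR→ILS→NZD: 0.4979 × 5.303 × 0.3569 = 0.94235
Maximum is NZD→THB→INR→NZD at 1.1230; arbitrage exists.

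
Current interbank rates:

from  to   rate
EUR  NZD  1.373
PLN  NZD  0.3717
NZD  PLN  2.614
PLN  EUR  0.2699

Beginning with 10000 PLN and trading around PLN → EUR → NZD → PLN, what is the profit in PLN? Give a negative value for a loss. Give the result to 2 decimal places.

10000 PLN × 0.2699 = 2699 EUR
2699 EUR × 1.373 = 3705.727 NZD
3705.727 NZD × 2.614 = 9686.770378 PLN
Net change: 9686.770378 − 10000 = -313.229622 PLN

-313.23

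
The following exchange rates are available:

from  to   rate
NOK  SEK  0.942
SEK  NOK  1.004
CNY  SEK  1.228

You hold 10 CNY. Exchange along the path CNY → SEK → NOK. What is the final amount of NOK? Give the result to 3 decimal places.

12.329

10 CNY × 1.228 = 12.28 SEK
12.28 SEK × 1.004 = 12.32912 NOK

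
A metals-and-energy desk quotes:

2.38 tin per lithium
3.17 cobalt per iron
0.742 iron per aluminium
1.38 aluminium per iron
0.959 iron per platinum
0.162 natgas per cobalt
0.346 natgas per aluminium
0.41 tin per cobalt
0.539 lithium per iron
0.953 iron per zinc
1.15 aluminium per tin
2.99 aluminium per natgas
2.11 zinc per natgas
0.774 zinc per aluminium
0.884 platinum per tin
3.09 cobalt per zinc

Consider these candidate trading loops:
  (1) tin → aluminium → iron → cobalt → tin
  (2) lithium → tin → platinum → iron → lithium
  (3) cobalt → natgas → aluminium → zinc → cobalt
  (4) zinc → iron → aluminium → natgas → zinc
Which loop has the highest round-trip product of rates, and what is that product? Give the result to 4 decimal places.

(1) 1.15 × 0.742 × 3.17 × 0.41 = 1.10903
(2) 2.38 × 0.884 × 0.959 × 0.539 = 1.08752
(3) 0.162 × 2.99 × 0.774 × 3.09 = 1.15847
(4) 0.953 × 1.38 × 0.346 × 2.11 = 0.96013
Highest is cycle (3) at 1.1585 (>1, arbitrage).

1.1585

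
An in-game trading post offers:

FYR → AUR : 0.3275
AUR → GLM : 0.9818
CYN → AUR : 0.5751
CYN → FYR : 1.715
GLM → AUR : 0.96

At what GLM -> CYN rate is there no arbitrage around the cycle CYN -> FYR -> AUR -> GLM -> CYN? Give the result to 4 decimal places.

1.8134

Known legs of the cycle: 1.715 × 0.3275 × 0.9818 = 0.5514402425
For no arbitrage the full-cycle product must be 1, so the missing rate is 1 / 0.5514402425 ≈ 1.813433.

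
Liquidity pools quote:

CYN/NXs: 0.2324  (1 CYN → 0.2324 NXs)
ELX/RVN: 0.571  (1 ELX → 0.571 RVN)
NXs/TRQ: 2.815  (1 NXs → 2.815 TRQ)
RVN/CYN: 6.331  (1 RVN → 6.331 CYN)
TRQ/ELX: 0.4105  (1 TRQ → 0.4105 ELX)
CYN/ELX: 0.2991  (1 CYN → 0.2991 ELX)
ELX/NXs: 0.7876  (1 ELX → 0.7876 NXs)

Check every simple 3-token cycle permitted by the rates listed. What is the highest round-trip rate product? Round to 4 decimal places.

1.0812

CYN→ELX→RVN→CYN: 0.2991 × 0.571 × 6.331 = 1.08125
TRQ→ELX→NXs→TRQ: 0.4105 × 0.7876 × 2.815 = 0.91012
Maximum is CYN→ELX→RVN→CYN at 1.0812; arbitrage exists.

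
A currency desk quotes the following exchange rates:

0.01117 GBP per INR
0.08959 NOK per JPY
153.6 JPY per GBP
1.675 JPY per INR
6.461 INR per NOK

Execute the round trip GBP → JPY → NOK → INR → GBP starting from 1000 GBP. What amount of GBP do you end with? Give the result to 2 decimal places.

1000 GBP × 153.6 = 153600 JPY
153600 JPY × 0.08959 = 13761.024 NOK
13761.024 NOK × 6.461 = 88909.976064 INR
88909.976064 INR × 0.01117 = 993.12443263488 GBP

993.12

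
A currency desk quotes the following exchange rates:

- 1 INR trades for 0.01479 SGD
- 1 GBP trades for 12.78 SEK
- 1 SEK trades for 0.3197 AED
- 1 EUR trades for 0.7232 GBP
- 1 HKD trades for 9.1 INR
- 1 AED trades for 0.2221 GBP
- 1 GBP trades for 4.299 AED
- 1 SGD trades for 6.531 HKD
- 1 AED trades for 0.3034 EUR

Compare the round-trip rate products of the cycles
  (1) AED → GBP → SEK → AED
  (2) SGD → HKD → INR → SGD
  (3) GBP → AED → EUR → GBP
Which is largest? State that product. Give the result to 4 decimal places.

0.9433

(1) 0.2221 × 12.78 × 0.3197 = 0.90745
(2) 6.531 × 9.1 × 0.01479 = 0.87900
(3) 4.299 × 0.3034 × 0.7232 = 0.94328
Highest is cycle (3) at 0.9433 (≤1, no arbitrage).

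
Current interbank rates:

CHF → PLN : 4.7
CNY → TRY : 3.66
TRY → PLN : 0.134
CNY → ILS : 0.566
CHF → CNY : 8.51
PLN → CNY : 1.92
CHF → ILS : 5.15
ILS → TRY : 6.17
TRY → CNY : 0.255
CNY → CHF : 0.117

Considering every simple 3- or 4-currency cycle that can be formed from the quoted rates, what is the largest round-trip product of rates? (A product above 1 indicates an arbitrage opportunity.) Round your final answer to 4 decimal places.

1.0558

CNY→CHF→PLN→CNY: 0.117 × 4.7 × 1.92 = 1.05581
ILS→TRY→CNY→CHF→ILS: 6.17 × 0.255 × 0.117 × 5.15 = 0.94802
TRY→PLN→CNY→TRY: 0.134 × 1.92 × 3.66 = 0.94164
ILS→TRY→PLN→CNY→ILS: 6.17 × 0.134 × 1.92 × 0.566 = 0.89848
ILS→TRY→CNY→ILS: 6.17 × 0.255 × 0.566 = 0.89052
Maximum is CNY→CHF→PLN→CNY at 1.0558; arbitrage exists.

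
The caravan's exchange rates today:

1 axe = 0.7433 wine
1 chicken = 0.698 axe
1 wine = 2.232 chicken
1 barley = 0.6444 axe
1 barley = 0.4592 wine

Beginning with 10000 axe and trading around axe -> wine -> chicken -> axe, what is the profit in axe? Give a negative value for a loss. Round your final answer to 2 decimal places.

1580.14

10000 axe × 0.7433 = 7433 wine
7433 wine × 2.232 = 16590.456 chicken
16590.456 chicken × 0.698 = 11580.138288 axe
Net change: 11580.138288 − 10000 = 1580.138288 axe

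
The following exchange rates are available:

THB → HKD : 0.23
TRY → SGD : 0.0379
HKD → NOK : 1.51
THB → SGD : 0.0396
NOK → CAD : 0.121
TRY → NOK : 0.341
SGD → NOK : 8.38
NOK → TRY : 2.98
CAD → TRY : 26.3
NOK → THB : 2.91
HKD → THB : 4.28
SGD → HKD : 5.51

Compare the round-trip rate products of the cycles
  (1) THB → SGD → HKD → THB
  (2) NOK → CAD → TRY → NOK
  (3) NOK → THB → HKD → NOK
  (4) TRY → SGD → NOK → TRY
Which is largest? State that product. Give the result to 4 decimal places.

1.0852

(1) 0.0396 × 5.51 × 4.28 = 0.93388
(2) 0.121 × 26.3 × 0.341 = 1.08516
(3) 2.91 × 0.23 × 1.51 = 1.01064
(4) 0.0379 × 8.38 × 2.98 = 0.94645
Highest is cycle (2) at 1.0852 (>1, arbitrage).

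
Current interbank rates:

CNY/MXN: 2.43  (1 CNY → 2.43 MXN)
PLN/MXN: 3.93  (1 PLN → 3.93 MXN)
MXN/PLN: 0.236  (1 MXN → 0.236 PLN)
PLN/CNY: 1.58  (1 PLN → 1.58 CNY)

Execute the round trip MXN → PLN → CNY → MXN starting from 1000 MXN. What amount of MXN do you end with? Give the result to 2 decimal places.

1000 MXN × 0.236 = 236 PLN
236 PLN × 1.58 = 372.88 CNY
372.88 CNY × 2.43 = 906.0984 MXN

906.10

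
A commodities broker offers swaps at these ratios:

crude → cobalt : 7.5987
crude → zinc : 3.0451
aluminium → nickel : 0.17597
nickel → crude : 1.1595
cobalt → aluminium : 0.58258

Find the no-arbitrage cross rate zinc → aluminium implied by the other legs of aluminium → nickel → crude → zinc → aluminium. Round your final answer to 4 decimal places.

Known legs of the cycle: 0.17597 × 1.1595 × 3.0451 = 0.6213137233965
For no arbitrage the full-cycle product must be 1, so the missing rate is 1 / 0.6213137233965 ≈ 1.609493.

1.6095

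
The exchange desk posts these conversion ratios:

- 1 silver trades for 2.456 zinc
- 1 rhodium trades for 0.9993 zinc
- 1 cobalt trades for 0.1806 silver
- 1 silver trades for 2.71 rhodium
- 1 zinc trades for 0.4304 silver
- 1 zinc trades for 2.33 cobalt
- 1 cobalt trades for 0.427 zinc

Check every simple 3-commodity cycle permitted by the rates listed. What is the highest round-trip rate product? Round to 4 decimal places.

rhodium→zinc→silver→rhodium: 0.9993 × 0.4304 × 2.71 = 1.16557
cobalt→silver→zinc→cobalt: 0.1806 × 2.456 × 2.33 = 1.03348
Maximum is rhodium→zinc→silver→rhodium at 1.1656; arbitrage exists.

1.1656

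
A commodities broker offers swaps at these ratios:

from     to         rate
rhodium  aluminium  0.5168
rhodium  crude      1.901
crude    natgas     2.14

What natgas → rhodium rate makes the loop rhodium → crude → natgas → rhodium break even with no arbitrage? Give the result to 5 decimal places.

0.24581

Known legs of the cycle: 1.901 × 2.14 = 4.06814
For no arbitrage the full-cycle product must be 1, so the missing rate is 1 / 4.06814 ≈ 0.2458126.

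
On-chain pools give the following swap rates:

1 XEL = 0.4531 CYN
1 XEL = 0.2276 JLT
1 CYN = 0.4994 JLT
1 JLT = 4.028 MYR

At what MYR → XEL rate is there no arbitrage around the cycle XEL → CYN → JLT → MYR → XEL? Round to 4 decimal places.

Known legs of the cycle: 0.4531 × 0.4994 × 4.028 = 0.91144834792
For no arbitrage the full-cycle product must be 1, so the missing rate is 1 / 0.91144834792 ≈ 1.097155.

1.0972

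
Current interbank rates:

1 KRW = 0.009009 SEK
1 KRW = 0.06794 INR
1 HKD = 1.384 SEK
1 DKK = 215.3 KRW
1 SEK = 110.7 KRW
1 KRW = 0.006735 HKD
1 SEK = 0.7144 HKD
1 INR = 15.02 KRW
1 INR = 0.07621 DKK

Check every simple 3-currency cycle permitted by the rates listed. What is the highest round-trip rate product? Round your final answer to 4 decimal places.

1.1148

INR→DKK→KRW→INR: 0.07621 × 215.3 × 0.06794 = 1.11476
SEK→KRW→HKD→SEK: 110.7 × 0.006735 × 1.384 = 1.03186
Maximum is INR→DKK→KRW→INR at 1.1148; arbitrage exists.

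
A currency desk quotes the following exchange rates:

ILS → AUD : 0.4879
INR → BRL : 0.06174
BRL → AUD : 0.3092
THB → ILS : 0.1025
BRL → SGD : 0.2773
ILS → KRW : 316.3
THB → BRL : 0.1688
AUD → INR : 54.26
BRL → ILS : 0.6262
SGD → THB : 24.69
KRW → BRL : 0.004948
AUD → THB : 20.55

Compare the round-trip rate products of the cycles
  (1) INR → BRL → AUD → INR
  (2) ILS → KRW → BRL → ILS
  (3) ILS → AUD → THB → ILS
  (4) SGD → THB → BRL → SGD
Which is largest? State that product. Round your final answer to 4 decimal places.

1.1557

(1) 0.06174 × 0.3092 × 54.26 = 1.03582
(2) 316.3 × 0.004948 × 0.6262 = 0.98004
(3) 0.4879 × 20.55 × 0.1025 = 1.02770
(4) 24.69 × 0.1688 × 0.2773 = 1.15570
Highest is cycle (4) at 1.1557 (>1, arbitrage).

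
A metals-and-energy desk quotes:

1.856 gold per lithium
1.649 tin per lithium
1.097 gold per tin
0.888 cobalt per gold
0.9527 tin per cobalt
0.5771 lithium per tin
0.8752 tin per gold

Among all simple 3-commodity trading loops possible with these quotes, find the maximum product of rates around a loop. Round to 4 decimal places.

0.9374

lithium→gold→tin→lithium: 1.856 × 0.8752 × 0.5771 = 0.93742
cobalt→tin→gold→cobalt: 0.9527 × 1.097 × 0.888 = 0.92806
Maximum is lithium→gold→tin→lithium at 0.9374; no arbitrage — every cycle loses value.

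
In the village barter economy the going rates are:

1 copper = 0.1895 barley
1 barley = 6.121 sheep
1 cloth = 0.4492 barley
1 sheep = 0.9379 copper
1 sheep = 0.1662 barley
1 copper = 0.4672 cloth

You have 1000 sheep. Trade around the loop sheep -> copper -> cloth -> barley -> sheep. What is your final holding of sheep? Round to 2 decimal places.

1000 sheep × 0.9379 = 937.9 copper
937.9 copper × 0.4672 = 438.18688 cloth
438.18688 cloth × 0.4492 = 196.833546496 barley
196.833546496 barley × 6.121 = 1204.818138102016 sheep

1204.82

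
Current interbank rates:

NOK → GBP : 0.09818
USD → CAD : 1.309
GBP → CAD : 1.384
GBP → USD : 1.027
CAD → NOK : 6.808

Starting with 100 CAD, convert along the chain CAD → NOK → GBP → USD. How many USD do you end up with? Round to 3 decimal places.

68.646

100 CAD × 6.808 = 680.8 NOK
680.8 NOK × 0.09818 = 66.840944 GBP
66.840944 GBP × 1.027 = 68.645649488 USD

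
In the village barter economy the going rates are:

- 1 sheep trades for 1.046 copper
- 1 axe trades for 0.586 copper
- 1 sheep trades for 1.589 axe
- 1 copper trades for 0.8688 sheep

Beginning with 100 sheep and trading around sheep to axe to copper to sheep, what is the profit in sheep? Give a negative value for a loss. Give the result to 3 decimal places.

100 sheep × 1.589 = 158.9 axe
158.9 axe × 0.586 = 93.1154 copper
93.1154 copper × 0.8688 = 80.89865952 sheep
Net change: 80.89865952 − 100 = -19.10134048 sheep

-19.101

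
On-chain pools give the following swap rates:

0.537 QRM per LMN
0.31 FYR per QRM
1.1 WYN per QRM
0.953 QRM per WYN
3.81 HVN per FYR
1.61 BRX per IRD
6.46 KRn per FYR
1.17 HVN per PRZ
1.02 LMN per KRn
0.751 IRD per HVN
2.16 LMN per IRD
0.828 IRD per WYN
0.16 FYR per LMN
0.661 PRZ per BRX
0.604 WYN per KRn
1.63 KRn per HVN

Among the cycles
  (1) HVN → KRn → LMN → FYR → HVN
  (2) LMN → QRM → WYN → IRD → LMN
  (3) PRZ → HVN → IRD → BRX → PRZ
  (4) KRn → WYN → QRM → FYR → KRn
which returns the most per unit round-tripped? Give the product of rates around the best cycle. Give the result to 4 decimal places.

(1) 1.63 × 1.02 × 0.16 × 3.81 = 1.01352
(2) 0.537 × 1.1 × 0.828 × 2.16 = 1.05646
(3) 1.17 × 0.751 × 1.61 × 0.661 = 0.93509
(4) 0.604 × 0.953 × 0.31 × 6.46 = 1.15272
Highest is cycle (4) at 1.1527 (>1, arbitrage).

1.1527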